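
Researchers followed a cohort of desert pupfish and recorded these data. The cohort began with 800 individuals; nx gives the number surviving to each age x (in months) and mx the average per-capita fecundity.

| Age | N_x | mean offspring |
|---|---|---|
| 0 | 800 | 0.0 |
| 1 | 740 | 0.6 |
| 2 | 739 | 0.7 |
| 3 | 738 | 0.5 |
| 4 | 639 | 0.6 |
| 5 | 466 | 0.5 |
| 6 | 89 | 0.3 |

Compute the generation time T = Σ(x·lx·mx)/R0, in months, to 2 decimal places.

2.76

lx = nx/n0 = nx/800: 1, 0.925, 0.92375, 0.9225, 0.79875, 0.5825, 0.11125
lx·mx: 0, 0.555, 0.646625, 0.46125, 0.47925, 0.29125, 0.033375 → R0 = 2.46675
x·lx·mx: 0, 0.555, 1.29325, 1.38375, 1.917, 1.45625, 0.20025 → Σ = 6.8055
T = 6.8055 / 2.46675 = 2.758893… → 2.76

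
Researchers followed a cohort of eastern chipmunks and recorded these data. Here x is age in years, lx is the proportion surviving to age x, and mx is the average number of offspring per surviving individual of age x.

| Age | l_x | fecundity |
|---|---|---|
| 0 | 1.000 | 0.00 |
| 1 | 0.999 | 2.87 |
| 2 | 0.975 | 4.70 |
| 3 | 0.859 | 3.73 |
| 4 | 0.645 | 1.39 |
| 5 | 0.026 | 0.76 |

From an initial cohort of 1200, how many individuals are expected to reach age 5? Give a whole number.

31

Expected survivors = N0 · l_5 = 1200 × 0.026 = 31.2 → 31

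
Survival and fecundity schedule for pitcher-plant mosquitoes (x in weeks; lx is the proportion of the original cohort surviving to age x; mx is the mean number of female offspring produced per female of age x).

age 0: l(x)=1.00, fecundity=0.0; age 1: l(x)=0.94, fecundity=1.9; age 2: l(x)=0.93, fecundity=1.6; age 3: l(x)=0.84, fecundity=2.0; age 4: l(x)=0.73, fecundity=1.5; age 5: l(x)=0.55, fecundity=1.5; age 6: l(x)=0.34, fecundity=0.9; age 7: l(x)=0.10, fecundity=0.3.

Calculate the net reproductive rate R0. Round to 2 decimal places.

lx·mx by age: 0, 1.786, 1.488, 1.68, 1.095, 0.825, 0.306, 0.03
R0 = Σ lx·mx = 7.21 → 7.21

7.21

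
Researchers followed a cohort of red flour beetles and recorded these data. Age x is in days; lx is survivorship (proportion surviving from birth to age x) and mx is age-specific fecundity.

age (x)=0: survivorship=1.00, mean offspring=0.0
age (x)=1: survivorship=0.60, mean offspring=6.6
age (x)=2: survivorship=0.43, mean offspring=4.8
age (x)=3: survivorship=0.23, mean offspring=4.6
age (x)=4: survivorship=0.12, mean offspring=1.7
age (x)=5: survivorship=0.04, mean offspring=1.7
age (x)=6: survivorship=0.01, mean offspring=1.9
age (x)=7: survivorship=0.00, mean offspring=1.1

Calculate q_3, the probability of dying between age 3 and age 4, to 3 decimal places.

q_3 = (l_3 − l_4) / l_3 = (0.23 − 0.12) / 0.23
     = 0.11 / 0.23 = 0.478261… → 0.478

0.478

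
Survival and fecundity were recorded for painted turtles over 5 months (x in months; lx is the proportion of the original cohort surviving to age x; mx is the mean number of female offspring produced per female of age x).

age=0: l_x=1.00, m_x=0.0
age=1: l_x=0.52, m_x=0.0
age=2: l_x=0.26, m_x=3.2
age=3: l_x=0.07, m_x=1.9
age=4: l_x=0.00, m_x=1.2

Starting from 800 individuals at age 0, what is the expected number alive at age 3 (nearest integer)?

Expected survivors = N0 · l_3 = 800 × 0.07 = 56 → 56

56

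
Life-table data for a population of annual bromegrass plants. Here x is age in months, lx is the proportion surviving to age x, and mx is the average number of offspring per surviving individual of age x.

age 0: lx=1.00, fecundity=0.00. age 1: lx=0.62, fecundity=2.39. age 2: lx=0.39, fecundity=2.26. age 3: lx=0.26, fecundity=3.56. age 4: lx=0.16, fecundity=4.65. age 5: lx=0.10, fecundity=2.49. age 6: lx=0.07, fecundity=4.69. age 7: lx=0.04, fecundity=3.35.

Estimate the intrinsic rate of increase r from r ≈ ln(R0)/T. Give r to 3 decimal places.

R0 = Σ lx·mx = 0 + 1.4818 + 0.8814 + 0.9256 + 0.744 + 0.249 + 0.3283 + 0.134 = 4.7441
Σ x·lx·mx = 13.1502; T = 13.1502/4.7441 = 2.77191…
r ≈ ln(R0)/T = ln(4.7441)/2.77191… = 0.56167… → 0.562

0.562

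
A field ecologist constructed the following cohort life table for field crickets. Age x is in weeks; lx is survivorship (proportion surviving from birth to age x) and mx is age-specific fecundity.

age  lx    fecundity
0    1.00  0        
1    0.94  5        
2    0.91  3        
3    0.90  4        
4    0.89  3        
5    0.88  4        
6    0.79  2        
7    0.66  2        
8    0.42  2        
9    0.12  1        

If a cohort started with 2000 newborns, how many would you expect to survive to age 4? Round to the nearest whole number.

Expected survivors = N0 · l_4 = 2000 × 0.89 = 1780 → 1780

1780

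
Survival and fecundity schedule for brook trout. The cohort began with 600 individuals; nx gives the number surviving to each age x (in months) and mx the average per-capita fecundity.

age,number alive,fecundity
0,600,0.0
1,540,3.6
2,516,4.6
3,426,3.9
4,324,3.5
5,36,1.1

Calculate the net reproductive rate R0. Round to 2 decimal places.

11.92

lx = nx/n0 = nx/600: 1, 0.9, 0.86, 0.71, 0.54, 0.06
lx·mx by age: 0, 3.24, 3.956, 2.769, 1.89, 0.066
R0 = Σ lx·mx = 11.921 → 11.92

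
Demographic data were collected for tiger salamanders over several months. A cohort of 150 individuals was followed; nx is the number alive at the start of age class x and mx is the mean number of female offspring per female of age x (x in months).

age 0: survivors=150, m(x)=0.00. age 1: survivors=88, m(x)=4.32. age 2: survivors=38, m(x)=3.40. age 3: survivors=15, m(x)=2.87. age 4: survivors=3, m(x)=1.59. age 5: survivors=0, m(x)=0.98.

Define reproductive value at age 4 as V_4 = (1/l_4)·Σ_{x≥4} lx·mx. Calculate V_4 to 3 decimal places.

lx = nx/n0 = nx/150: 1, 0.58667…, 0.25333…, 0.1, 0.02, 0
lx·mx for x ≥ 4: 0.0318, 0 → sum = 0.0318
V_4 = 0.0318 / l_4 = 0.0318 / 0.02 = 1.59 → 1.590

1.590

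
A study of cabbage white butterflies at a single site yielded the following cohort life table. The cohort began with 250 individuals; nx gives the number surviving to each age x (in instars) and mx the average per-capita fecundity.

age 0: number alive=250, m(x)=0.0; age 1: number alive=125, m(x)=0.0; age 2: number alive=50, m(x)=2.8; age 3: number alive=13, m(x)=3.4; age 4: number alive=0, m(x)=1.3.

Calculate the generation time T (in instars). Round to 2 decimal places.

2.24

lx = nx/n0 = nx/250: 1, 0.5, 0.2, 0.052, 0
lx·mx: 0, 0, 0.56, 0.1768, 0 → R0 = 0.7368
x·lx·mx: 0, 0, 1.12, 0.5304, 0 → Σ = 1.6504
T = 1.6504 / 0.7368 = 2.239957… → 2.24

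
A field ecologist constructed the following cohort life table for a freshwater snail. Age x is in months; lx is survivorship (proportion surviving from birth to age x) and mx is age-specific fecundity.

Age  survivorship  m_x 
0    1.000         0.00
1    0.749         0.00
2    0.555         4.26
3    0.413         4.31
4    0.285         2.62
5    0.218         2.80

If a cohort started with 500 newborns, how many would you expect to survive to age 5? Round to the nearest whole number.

109

Expected survivors = N0 · l_5 = 500 × 0.218 = 109 → 109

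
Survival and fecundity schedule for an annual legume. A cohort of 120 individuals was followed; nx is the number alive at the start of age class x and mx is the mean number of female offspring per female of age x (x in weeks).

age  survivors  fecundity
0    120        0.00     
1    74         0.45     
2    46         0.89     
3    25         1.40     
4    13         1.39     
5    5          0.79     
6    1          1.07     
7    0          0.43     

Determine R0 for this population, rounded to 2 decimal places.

1.10

lx = nx/n0 = nx/120: 1, 0.61667…, 0.38333…, 0.20833…, 0.10833…, 0.04167…, 0.00833…, 0
lx·mx by age: 0, 0.2775…, 0.341167…, 0.291667…, 0.150583…, 0.032917…, 0.008917…, 0
R0 = Σ lx·mx = 1.10275… → 1.10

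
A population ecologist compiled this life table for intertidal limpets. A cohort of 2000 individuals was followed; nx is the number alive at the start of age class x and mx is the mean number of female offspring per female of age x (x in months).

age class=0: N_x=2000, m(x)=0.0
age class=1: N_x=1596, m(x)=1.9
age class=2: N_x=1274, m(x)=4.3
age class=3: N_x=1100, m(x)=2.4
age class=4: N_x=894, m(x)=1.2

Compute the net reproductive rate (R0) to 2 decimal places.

6.11

lx = nx/n0 = nx/2000: 1, 0.798, 0.637, 0.55, 0.447
lx·mx by age: 0, 1.5162, 2.7391, 1.32, 0.5364
R0 = Σ lx·mx = 6.1117 → 6.11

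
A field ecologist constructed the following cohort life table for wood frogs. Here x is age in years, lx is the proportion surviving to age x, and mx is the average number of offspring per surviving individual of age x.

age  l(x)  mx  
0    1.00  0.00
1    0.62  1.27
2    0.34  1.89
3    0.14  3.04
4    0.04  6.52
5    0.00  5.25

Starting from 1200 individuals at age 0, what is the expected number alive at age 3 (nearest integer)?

Expected survivors = N0 · l_3 = 1200 × 0.14 = 168 → 168

168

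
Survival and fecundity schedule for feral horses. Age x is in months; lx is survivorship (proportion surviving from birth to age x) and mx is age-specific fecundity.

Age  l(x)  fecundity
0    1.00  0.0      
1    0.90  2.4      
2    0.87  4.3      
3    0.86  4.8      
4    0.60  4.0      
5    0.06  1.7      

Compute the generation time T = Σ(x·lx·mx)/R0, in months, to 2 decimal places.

lx·mx: 0, 2.16, 3.741, 4.128, 2.4, 0.102 → R0 = 12.531
x·lx·mx: 0, 2.16, 7.482, 12.384, 9.6, 0.51 → Σ = 32.136
T = 32.136 / 12.531 = 2.56452… → 2.56

2.56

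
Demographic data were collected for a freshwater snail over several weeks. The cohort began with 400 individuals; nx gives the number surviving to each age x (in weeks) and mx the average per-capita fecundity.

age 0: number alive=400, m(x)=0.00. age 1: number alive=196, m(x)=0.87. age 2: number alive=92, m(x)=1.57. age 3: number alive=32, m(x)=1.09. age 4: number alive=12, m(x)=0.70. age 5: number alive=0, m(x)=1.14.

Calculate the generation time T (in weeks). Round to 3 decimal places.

lx = nx/n0 = nx/400: 1, 0.49, 0.23, 0.08, 0.03, 0
lx·mx: 0, 0.4263, 0.3611, 0.0872, 0.021, 0 → R0 = 0.8956
x·lx·mx: 0, 0.4263, 0.7222, 0.2616, 0.084, 0 → Σ = 1.4941
T = 1.4941 / 0.8956 = 1.668267… → 1.668

1.668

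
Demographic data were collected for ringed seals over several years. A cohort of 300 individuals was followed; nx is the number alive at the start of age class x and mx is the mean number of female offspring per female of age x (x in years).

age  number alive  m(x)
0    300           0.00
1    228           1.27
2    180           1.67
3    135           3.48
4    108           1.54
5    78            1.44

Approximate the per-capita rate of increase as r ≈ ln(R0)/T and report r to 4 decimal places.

lx = nx/n0 = nx/300: 1, 0.76, 0.6, 0.45, 0.36, 0.26
R0 = Σ lx·mx = 0 + 0.9652 + 1.002 + 1.566 + 0.5544 + 0.3744 = 4.462
Σ x·lx·mx = 11.7568; T = 11.7568/4.462 = 2.63487…
r ≈ ln(R0)/T = ln(4.462)/2.63487… = 0.567617… → 0.5676

0.5676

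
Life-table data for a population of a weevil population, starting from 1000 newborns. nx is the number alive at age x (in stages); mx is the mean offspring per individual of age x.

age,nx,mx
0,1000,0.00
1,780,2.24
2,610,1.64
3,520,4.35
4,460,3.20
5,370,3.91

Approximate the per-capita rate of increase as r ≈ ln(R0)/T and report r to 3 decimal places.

lx = nx/n0 = nx/1000: 1, 0.78, 0.61, 0.52, 0.46, 0.37
R0 = Σ lx·mx = 0 + 1.7472 + 1.0004 + 2.262 + 1.472 + 1.4467 = 7.9283
Σ x·lx·mx = 23.6555; T = 23.6555/7.9283 = 2.98368…
r ≈ ln(R0)/T = ln(7.9283)/2.98368… = 0.69392… → 0.694

0.694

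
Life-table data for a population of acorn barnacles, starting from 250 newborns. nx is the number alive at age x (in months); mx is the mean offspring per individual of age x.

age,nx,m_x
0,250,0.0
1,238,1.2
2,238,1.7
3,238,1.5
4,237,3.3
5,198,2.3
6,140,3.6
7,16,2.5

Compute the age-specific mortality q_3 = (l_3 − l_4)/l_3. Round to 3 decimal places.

0.004

lx = nx/n0 = nx/250: 1, 0.952, 0.952, 0.952, 0.948, 0.792, 0.56, 0.064
q_3 = (l_3 − l_4) / l_3 = (0.952 − 0.948) / 0.952
     = 0.004 / 0.952 = 0.004202… → 0.004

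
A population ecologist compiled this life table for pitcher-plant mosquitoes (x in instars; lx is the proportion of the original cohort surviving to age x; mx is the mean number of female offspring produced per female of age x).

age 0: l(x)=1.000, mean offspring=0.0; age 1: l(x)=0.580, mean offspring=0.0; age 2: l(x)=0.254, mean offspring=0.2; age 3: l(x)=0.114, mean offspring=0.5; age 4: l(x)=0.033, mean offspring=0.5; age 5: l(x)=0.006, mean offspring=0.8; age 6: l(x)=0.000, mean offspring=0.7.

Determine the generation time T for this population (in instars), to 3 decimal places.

2.809

lx·mx: 0, 0, 0.0508, 0.057, 0.0165, 0.0048, 0 → R0 = 0.1291
x·lx·mx: 0, 0, 0.1016, 0.171, 0.066, 0.024, 0 → Σ = 0.3626
T = 0.3626 / 0.1291 = 2.808675… → 2.809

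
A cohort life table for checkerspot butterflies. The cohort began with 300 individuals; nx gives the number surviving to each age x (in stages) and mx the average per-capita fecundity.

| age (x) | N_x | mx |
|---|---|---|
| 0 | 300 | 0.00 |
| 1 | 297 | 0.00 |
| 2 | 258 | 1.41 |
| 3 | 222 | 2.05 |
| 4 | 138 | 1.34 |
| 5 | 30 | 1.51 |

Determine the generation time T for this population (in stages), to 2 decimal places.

2.92

lx = nx/n0 = nx/300: 1, 0.99, 0.86, 0.74, 0.46, 0.1
lx·mx: 0, 0, 1.2126, 1.517, 0.6164, 0.151 → R0 = 3.497
x·lx·mx: 0, 0, 2.4252, 4.551, 2.4656, 0.755 → Σ = 10.1968
T = 10.1968 / 3.497 = 2.915871… → 2.92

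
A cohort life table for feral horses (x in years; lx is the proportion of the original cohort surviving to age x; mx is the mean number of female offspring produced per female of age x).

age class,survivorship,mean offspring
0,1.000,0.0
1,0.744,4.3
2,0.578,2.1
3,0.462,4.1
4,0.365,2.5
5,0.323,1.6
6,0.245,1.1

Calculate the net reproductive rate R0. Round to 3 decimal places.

8.006

lx·mx by age: 0, 3.1992, 1.2138, 1.8942, 0.9125, 0.5168, 0.2695
R0 = Σ lx·mx = 8.006 → 8.006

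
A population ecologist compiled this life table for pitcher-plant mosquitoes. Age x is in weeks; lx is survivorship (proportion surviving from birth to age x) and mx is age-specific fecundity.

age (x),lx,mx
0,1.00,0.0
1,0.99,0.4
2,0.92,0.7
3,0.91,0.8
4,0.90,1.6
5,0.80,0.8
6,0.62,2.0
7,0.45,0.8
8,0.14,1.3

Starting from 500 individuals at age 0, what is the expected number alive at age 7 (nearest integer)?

225

Expected survivors = N0 · l_7 = 500 × 0.45 = 225 → 225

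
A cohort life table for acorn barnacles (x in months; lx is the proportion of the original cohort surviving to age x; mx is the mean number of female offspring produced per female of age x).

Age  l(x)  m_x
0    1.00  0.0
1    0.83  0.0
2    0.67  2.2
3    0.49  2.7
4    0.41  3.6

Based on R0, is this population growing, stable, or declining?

R0 = Σ lx·mx = 0 + 0 + 1.474 + 1.323 + 1.476 = 4.273
R0 > 1, so the population is growing.

growing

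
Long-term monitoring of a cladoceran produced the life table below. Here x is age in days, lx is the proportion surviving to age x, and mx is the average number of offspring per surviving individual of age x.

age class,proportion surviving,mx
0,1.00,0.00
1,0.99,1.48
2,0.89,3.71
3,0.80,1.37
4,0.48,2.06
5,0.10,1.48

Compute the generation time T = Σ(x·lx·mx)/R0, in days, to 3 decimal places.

2.293

lx·mx: 0, 1.4652, 3.3019, 1.096, 0.9888, 0.148 → R0 = 6.9999
x·lx·mx: 0, 1.4652, 6.6038, 3.288, 3.9552, 0.74 → Σ = 16.0522
T = 16.0522 / 6.9999 = 2.293204… → 2.293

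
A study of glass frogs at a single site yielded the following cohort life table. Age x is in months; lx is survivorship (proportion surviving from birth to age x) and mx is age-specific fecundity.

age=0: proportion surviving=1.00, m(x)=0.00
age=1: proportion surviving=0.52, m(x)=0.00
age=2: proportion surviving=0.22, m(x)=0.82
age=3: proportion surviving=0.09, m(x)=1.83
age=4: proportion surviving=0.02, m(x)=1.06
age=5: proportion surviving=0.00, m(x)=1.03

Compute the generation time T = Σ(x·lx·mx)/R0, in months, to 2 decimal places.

lx·mx: 0, 0, 0.1804, 0.1647, 0.0212, 0 → R0 = 0.3663
x·lx·mx: 0, 0, 0.3608, 0.4941, 0.0848, 0 → Σ = 0.9397
T = 0.9397 / 0.3663 = 2.565384… → 2.57

2.57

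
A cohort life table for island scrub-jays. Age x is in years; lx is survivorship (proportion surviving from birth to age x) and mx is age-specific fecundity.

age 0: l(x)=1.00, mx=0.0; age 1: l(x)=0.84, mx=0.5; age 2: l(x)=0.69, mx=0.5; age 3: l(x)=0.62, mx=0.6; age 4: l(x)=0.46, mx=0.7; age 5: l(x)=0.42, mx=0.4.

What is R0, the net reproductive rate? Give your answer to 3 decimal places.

1.627

lx·mx by age: 0, 0.42, 0.345, 0.372, 0.322, 0.168
R0 = Σ lx·mx = 1.627 → 1.627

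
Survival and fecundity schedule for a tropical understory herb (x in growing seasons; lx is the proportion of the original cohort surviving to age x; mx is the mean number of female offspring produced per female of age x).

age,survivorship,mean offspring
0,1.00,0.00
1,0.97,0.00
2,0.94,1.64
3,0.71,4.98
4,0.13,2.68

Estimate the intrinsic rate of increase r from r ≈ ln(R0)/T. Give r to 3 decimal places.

0.608

R0 = Σ lx·mx = 0 + 0 + 1.5416 + 3.5358 + 0.3484 = 5.4258
Σ x·lx·mx = 15.0842; T = 15.0842/5.4258 = 2.78009…
r ≈ ln(R0)/T = ln(5.4258)/2.78009… = 0.60831… → 0.608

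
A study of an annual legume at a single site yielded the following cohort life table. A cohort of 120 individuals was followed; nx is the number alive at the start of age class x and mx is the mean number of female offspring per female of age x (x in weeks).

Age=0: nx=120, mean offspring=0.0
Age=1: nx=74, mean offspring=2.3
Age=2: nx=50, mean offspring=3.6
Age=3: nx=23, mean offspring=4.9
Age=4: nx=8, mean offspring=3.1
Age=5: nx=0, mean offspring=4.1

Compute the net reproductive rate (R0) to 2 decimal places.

4.06

lx = nx/n0 = nx/120: 1, 0.61667…, 0.41667…, 0.19167…, 0.06667…, 0
lx·mx by age: 0, 1.418333…, 1.5…, 0.939167…, 0.206667…, 0
R0 = Σ lx·mx = 4.064167… → 4.06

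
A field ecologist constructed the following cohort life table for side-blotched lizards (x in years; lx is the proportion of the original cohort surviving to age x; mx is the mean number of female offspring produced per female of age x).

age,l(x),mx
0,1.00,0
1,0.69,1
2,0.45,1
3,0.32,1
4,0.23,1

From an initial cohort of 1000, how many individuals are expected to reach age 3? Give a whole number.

320

Expected survivors = N0 · l_3 = 1000 × 0.32 = 320 → 320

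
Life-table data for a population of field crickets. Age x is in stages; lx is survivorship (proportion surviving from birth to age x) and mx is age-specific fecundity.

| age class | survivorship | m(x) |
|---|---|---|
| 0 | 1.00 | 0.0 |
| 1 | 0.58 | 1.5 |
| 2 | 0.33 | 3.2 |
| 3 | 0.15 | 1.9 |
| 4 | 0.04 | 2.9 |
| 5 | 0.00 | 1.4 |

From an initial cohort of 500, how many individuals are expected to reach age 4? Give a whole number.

20

Expected survivors = N0 · l_4 = 500 × 0.04 = 20 → 20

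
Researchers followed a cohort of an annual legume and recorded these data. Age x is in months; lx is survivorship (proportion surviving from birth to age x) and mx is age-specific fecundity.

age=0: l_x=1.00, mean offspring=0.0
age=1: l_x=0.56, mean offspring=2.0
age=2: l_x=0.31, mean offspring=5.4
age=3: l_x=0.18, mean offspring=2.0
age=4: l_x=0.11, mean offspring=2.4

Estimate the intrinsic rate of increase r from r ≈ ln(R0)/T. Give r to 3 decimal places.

R0 = Σ lx·mx = 0 + 1.12 + 1.674 + 0.36 + 0.264 = 3.418
Σ x·lx·mx = 6.604; T = 6.604/3.418 = 1.93212…
r ≈ ln(R0)/T = ln(3.418)/1.93212… = 0.63612… → 0.636

0.636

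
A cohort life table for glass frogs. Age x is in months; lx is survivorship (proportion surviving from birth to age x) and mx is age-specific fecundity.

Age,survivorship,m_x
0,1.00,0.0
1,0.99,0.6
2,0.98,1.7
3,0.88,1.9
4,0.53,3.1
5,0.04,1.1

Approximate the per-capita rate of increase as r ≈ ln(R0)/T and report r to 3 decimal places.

0.616

R0 = Σ lx·mx = 0 + 0.594 + 1.666 + 1.672 + 1.643 + 0.044 = 5.619
Σ x·lx·mx = 15.734; T = 15.734/5.619 = 2.80014…
r ≈ ln(R0)/T = ln(5.619)/2.80014… = 0.61645… → 0.616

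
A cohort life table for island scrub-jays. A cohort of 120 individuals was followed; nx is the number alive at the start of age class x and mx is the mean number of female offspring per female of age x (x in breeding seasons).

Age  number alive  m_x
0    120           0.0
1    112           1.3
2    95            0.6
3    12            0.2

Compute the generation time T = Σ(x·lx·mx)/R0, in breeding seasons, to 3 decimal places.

1.301

lx = nx/n0 = nx/120: 1, 0.93333…, 0.79167…, 0.1
lx·mx: 0, 1.213333…, 0.475…, 0.02 → R0 = 1.708333…
x·lx·mx: 0, 1.213333…, 0.95…, 0.06 → Σ = 2.223333…
T = 2.223333… / 1.708333… = 1.301463… → 1.301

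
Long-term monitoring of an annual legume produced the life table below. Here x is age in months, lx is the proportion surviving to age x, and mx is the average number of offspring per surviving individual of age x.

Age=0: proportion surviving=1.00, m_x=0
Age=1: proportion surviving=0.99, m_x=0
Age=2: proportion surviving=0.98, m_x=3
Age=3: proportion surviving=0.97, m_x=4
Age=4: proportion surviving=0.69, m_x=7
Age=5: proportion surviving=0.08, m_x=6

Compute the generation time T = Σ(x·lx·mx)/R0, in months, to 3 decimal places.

lx·mx: 0, 0, 2.94, 3.88, 4.83, 0.48 → R0 = 12.13
x·lx·mx: 0, 0, 5.88, 11.64, 19.32, 2.4 → Σ = 39.24
T = 39.24 / 12.13 = 3.234955… → 3.235

3.235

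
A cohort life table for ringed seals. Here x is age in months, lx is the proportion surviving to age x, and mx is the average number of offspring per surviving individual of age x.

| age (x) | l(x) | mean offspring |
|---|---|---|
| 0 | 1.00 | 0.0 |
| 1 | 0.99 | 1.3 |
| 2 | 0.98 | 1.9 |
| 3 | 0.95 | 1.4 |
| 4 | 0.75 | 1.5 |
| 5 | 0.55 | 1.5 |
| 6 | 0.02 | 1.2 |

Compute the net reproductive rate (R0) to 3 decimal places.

lx·mx by age: 0, 1.287, 1.862, 1.33, 1.125, 0.825, 0.024
R0 = Σ lx·mx = 6.453 → 6.453

6.453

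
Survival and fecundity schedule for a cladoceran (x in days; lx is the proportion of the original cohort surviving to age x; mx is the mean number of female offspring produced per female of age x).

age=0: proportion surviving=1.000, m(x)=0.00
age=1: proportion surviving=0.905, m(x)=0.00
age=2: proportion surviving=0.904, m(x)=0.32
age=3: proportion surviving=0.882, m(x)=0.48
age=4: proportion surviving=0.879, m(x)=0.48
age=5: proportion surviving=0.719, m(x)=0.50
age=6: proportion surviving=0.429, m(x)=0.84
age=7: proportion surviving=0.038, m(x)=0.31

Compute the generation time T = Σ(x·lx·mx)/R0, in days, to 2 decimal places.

lx·mx: 0, 0, 0.28928, 0.42336, 0.42192, 0.3595, 0.36036, 0.01178 → R0 = 1.8662
x·lx·mx: 0, 0, 0.57856, 1.27008, 1.68768, 1.7975, 2.16216, 0.08246 → Σ = 7.57844
T = 7.57844 / 1.8662 = 4.060894… → 4.06

4.06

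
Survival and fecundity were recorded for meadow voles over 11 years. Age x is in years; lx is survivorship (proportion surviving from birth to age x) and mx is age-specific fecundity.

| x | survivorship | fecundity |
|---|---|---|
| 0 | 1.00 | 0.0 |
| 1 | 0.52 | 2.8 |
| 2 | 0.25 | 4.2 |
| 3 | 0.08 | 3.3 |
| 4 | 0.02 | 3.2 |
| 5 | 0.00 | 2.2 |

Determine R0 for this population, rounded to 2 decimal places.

2.83

lx·mx by age: 0, 1.456, 1.05, 0.264, 0.064, 0
R0 = Σ lx·mx = 2.834 → 2.83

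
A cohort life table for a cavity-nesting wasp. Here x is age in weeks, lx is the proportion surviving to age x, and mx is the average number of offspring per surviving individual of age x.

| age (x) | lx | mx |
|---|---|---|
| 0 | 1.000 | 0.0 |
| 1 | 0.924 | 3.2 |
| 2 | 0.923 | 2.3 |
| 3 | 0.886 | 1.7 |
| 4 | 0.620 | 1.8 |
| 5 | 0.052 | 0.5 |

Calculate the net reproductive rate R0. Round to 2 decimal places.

7.73

lx·mx by age: 0, 2.9568, 2.1229, 1.5062, 1.116, 0.026
R0 = Σ lx·mx = 7.7279 → 7.73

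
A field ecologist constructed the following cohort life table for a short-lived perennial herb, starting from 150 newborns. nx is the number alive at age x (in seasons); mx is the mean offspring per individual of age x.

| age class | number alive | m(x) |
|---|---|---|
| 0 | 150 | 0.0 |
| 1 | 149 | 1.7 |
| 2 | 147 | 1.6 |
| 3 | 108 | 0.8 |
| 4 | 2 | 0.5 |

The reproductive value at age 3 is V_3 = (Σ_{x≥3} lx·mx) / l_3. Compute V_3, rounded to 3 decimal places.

lx = nx/n0 = nx/150: 1, 0.99333…, 0.98, 0.72, 0.01333…
lx·mx for x ≥ 3: 0.576, 0.006667… → sum = 0.582667…
V_3 = 0.582667… / l_3 = 0.582667… / 0.72 = 0.809259… → 0.809

0.809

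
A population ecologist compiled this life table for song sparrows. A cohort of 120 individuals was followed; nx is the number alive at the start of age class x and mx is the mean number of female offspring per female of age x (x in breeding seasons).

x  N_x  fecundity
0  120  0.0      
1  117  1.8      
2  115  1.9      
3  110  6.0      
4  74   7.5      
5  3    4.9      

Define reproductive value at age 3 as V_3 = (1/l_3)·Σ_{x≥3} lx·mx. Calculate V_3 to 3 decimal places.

lx = nx/n0 = nx/120: 1, 0.975, 0.95833…, 0.91667…, 0.61667…, 0.025
lx·mx for x ≥ 3: 5.5…, 4.625…, 0.1225 → sum = 10.2475…
V_3 = 10.2475… / l_3 = 10.2475… / 0.916667… = 11.179091… → 11.179

11.179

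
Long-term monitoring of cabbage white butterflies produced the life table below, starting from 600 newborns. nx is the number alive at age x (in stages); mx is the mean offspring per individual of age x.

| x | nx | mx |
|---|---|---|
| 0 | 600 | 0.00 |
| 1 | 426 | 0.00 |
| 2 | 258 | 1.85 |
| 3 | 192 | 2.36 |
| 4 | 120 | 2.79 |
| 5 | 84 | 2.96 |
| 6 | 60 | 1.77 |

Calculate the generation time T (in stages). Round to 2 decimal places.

lx = nx/n0 = nx/600: 1, 0.71, 0.43, 0.32, 0.2, 0.14, 0.1
lx·mx: 0, 0, 0.7955, 0.7552, 0.558, 0.4144, 0.177 → R0 = 2.7001
x·lx·mx: 0, 0, 1.591, 2.2656, 2.232, 2.072, 1.062 → Σ = 9.2226
T = 9.2226 / 2.7001 = 3.415651… → 3.42

3.42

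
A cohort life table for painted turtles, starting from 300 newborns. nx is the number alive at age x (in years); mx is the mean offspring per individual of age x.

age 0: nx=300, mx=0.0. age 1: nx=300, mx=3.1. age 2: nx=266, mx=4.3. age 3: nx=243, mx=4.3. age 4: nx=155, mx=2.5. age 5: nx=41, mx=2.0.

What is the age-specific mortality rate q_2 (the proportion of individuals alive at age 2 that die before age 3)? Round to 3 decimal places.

lx = nx/n0 = nx/300: 1, 1, 0.88667…, 0.81, 0.51667…, 0.13667…
q_2 = (l_2 − l_3) / l_2 = (0.886667… − 0.81) / 0.886667…
     = 0.076667… / 0.886667… = 0.086466… → 0.086

0.086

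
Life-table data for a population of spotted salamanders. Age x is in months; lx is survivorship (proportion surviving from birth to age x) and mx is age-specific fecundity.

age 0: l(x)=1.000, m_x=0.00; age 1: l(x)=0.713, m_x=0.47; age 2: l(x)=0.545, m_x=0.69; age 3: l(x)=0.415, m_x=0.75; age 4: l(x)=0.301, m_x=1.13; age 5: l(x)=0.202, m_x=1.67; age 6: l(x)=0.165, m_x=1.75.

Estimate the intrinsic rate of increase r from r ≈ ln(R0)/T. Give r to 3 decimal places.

R0 = Σ lx·mx = 0 + 0.33511 + 0.37605 + 0.31125 + 0.34013 + 0.33734 + 0.28875 = 1.98863
Σ x·lx·mx = 6.80068; T = 6.80068/1.98863 = 3.41978…
r ≈ ln(R0)/T = ln(1.98863)/3.41978… = 0.20102… → 0.201

0.201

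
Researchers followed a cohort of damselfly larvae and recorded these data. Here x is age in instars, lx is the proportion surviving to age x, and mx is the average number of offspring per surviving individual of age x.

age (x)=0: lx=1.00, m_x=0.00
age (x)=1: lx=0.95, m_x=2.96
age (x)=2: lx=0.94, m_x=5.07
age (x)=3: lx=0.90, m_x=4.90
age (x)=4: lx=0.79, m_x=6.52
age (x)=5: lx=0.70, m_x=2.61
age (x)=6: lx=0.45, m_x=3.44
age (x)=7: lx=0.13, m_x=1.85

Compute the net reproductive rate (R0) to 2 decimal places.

lx·mx by age: 0, 2.812, 4.7658, 4.41, 5.1508, 1.827, 1.548, 0.2405
R0 = Σ lx·mx = 20.7541 → 20.75

20.75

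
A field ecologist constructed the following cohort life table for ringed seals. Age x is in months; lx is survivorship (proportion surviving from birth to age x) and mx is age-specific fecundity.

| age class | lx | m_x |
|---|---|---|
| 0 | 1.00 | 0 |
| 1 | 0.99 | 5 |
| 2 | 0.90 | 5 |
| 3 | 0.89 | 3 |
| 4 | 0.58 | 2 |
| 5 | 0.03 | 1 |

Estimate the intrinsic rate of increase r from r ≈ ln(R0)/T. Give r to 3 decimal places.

R0 = Σ lx·mx = 0 + 4.95 + 4.5 + 2.67 + 1.16 + 0.03 = 13.31
Σ x·lx·mx = 26.75; T = 26.75/13.31 = 2.00977…
r ≈ ln(R0)/T = ln(13.31)/2.00977… = 1.28797… → 1.288

1.288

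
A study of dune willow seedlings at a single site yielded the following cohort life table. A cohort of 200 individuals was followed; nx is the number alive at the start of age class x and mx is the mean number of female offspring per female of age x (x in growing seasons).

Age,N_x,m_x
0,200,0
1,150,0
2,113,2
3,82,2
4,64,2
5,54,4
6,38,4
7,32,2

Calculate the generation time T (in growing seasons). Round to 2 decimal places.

4.10

lx = nx/n0 = nx/200: 1, 0.75, 0.565, 0.41, 0.32, 0.27, 0.19, 0.16
lx·mx: 0, 0, 1.13, 0.82, 0.64, 1.08, 0.76, 0.32 → R0 = 4.75
x·lx·mx: 0, 0, 2.26, 2.46, 2.56, 5.4, 4.56, 2.24 → Σ = 19.48
T = 19.48 / 4.75 = 4.101053… → 4.10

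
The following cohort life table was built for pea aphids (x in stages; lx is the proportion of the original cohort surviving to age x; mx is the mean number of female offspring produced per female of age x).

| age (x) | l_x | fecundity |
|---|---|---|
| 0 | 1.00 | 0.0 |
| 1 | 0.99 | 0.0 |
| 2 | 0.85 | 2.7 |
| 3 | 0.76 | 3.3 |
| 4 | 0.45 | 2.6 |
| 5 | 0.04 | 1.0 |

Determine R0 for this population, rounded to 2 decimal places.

lx·mx by age: 0, 0, 2.295, 2.508, 1.17, 0.04
R0 = Σ lx·mx = 6.013 → 6.01

6.01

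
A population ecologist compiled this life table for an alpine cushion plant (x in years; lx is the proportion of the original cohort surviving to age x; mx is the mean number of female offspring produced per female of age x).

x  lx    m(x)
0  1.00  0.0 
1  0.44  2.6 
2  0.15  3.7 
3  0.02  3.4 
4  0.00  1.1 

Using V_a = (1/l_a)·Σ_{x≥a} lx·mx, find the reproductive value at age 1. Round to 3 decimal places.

4.016

lx·mx for x ≥ 1: 1.144, 0.555, 0.068, 0 → sum = 1.767
V_1 = 1.767 / l_1 = 1.767 / 0.44 = 4.015909… → 4.016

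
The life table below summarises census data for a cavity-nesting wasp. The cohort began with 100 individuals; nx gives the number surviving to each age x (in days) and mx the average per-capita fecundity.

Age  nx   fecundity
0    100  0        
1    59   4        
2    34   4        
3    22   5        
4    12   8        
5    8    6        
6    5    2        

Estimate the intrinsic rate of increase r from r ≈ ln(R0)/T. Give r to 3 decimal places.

lx = nx/n0 = nx/100: 1, 0.59, 0.34, 0.22, 0.12, 0.08, 0.05
R0 = Σ lx·mx = 0 + 2.36 + 1.36 + 1.1 + 0.96 + 0.48 + 0.1 = 6.36
Σ x·lx·mx = 15.22; T = 15.22/6.36 = 2.39308…
r ≈ ln(R0)/T = ln(6.36)/2.39308… = 0.77307… → 0.773

0.773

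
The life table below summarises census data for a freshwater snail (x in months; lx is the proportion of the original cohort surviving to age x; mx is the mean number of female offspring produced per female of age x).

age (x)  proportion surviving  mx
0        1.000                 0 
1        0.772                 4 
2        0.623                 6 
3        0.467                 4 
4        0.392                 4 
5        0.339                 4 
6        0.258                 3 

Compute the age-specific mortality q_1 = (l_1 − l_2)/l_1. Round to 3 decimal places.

q_1 = (l_1 − l_2) / l_1 = (0.772 − 0.623) / 0.772
     = 0.149 / 0.772 = 0.193005… → 0.193

0.193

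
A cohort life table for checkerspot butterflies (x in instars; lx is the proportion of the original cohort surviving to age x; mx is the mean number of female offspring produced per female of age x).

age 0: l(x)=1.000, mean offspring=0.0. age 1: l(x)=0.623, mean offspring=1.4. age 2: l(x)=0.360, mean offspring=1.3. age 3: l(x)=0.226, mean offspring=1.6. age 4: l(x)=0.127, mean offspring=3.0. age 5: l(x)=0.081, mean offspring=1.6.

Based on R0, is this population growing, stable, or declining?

growing

R0 = Σ lx·mx = 0 + 0.8722 + 0.468 + 0.3616 + 0.381 + 0.1296 = 2.2124
R0 > 1, so the population is growing.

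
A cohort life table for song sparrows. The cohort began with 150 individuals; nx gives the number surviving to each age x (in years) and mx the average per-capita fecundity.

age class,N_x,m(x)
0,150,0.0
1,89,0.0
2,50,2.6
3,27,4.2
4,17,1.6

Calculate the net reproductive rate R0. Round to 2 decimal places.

1.80

lx = nx/n0 = nx/150: 1, 0.59333…, 0.33333…, 0.18, 0.11333…
lx·mx by age: 0, 0, 0.866667…, 0.756, 0.181333…
R0 = Σ lx·mx = 1.804… → 1.80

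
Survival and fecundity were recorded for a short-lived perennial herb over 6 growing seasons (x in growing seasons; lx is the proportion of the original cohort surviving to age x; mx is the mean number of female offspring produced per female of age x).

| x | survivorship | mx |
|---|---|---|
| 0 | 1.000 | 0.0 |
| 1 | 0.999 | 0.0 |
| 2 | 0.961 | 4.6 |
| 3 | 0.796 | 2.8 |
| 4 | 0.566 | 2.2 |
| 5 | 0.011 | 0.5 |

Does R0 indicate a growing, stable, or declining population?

R0 = Σ lx·mx = 0 + 0 + 4.4206 + 2.2288 + 1.2452 + 0.0055 = 7.9001
R0 > 1, so the population is growing.

growing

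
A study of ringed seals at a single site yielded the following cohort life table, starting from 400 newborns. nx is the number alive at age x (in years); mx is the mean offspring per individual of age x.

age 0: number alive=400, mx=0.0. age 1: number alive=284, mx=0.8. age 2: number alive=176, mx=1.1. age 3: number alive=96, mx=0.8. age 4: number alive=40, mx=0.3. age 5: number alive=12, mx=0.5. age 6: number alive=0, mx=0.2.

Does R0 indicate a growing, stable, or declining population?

growing

lx = nx/n0 = nx/400: 1, 0.71, 0.44, 0.24, 0.1, 0.03, 0
R0 = Σ lx·mx = 0 + 0.568 + 0.484 + 0.192 + 0.03 + 0.015 + 0 = 1.289
R0 > 1, so the population is growing.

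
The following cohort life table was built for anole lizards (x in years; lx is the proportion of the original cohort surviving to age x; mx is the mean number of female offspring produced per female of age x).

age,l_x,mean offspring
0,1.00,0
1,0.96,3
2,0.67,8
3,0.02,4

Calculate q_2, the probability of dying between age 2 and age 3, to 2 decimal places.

0.97

q_2 = (l_2 − l_3) / l_2 = (0.67 − 0.02) / 0.67
     = 0.65 / 0.67 = 0.970149… → 0.97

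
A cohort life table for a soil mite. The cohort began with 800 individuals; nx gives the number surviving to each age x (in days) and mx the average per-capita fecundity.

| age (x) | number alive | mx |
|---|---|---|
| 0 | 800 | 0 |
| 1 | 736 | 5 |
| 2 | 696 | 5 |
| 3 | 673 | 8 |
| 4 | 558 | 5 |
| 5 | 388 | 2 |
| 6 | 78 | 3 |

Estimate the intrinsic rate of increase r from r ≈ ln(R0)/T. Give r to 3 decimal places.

1.140

lx = nx/n0 = nx/800: 1, 0.92, 0.87, 0.84125, 0.6975, 0.485, 0.0975
R0 = Σ lx·mx = 0 + 4.6 + 4.35 + 6.73 + 3.4875 + 0.97 + 0.2925 = 20.43
Σ x·lx·mx = 54.045; T = 54.045/20.43 = 2.64537…
r ≈ ln(R0)/T = ln(20.43)/2.64537… = 1.14048… → 1.140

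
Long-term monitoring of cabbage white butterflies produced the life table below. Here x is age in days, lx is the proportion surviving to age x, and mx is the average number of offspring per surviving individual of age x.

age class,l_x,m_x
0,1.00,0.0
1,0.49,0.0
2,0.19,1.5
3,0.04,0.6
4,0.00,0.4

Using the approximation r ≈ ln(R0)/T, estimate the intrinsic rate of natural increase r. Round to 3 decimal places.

-0.565

R0 = Σ lx·mx = 0 + 0 + 0.285 + 0.024 + 0 = 0.309
Σ x·lx·mx = 0.642; T = 0.642/0.309 = 2.07767…
r ≈ ln(R0)/T = ln(0.309)/2.07767… = -0.56526… → -0.565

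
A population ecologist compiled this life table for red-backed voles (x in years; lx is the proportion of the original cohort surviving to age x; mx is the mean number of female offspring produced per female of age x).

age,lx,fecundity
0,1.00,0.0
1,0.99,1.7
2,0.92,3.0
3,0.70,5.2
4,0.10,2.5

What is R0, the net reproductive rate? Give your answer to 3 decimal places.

lx·mx by age: 0, 1.683, 2.76, 3.64, 0.25
R0 = Σ lx·mx = 8.333 → 8.333

8.333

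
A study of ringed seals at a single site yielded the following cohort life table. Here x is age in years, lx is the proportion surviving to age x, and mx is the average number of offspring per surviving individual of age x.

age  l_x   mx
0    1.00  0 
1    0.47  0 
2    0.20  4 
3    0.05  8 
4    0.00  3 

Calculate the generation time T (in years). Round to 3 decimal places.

lx·mx: 0, 0, 0.8, 0.4, 0 → R0 = 1.2
x·lx·mx: 0, 0, 1.6, 1.2, 0 → Σ = 2.8
T = 2.8 / 1.2 = 2.333333… → 2.333

2.333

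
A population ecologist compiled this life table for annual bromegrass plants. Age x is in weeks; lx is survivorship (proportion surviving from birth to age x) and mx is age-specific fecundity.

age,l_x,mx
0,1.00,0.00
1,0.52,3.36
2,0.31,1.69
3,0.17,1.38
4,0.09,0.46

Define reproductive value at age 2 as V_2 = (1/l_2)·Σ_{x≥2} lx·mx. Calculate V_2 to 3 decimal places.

lx·mx for x ≥ 2: 0.5239, 0.2346, 0.0414 → sum = 0.7999
V_2 = 0.7999 / l_2 = 0.7999 / 0.31 = 2.580323… → 2.580

2.580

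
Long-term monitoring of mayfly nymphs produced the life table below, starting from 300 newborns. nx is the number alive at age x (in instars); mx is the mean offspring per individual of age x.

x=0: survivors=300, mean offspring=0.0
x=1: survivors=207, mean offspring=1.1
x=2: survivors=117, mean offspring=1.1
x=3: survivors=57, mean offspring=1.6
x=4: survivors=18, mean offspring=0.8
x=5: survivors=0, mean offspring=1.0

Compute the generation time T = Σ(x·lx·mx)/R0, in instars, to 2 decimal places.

lx = nx/n0 = nx/300: 1, 0.69, 0.39, 0.19, 0.06, 0
lx·mx: 0, 0.759, 0.429, 0.304, 0.048, 0 → R0 = 1.54
x·lx·mx: 0, 0.759, 0.858, 0.912, 0.192, 0 → Σ = 2.721
T = 2.721 / 1.54 = 1.766883… → 1.77

1.77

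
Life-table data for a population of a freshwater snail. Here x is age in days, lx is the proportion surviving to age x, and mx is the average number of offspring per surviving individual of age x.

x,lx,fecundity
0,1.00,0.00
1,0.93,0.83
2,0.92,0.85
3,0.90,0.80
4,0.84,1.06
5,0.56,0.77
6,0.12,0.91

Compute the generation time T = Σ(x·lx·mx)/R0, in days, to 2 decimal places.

lx·mx: 0, 0.7719, 0.782, 0.72, 0.8904, 0.4312, 0.1092 → R0 = 3.7047
x·lx·mx: 0, 0.7719, 1.564, 2.16, 3.5616, 2.156, 0.6552 → Σ = 10.8687
T = 10.8687 / 3.7047 = 2.93376… → 2.93

2.93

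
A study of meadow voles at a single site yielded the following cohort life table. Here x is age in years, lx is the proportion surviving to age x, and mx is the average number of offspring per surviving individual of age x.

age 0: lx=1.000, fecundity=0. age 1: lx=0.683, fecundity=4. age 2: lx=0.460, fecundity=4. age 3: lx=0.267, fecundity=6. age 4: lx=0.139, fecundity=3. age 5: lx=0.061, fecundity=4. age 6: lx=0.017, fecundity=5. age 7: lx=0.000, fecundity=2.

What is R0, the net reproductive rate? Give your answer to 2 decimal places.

lx·mx by age: 0, 2.732, 1.84, 1.602, 0.417, 0.244, 0.085, 0
R0 = Σ lx·mx = 6.92 → 6.92

6.92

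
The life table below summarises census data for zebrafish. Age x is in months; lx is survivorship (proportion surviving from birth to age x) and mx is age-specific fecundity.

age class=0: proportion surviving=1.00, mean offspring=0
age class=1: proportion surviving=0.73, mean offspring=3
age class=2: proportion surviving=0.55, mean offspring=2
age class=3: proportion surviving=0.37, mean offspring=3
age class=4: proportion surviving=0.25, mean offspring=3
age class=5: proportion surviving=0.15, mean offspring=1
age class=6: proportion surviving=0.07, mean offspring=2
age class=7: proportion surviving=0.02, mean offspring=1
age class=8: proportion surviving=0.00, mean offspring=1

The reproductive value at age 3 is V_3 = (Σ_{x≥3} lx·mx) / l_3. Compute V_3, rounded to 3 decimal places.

5.865

lx·mx for x ≥ 3: 1.11, 0.75, 0.15, 0.14, 0.02, 0 → sum = 2.17
V_3 = 2.17 / l_3 = 2.17 / 0.37 = 5.864865… → 5.865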